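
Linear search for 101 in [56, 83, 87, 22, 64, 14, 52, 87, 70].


i=0: 56!=101
i=1: 83!=101
i=2: 87!=101
i=3: 22!=101
i=4: 64!=101
i=5: 14!=101
i=6: 52!=101
i=7: 87!=101
i=8: 70!=101

Not found, 9 comps


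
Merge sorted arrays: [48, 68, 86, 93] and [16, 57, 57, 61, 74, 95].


Take 16 from B
Take 48 from A
Take 57 from B
Take 57 from B
Take 61 from B
Take 68 from A
Take 74 from B
Take 86 from A
Take 93 from A

Merged: [16, 48, 57, 57, 61, 68, 74, 86, 93, 95]


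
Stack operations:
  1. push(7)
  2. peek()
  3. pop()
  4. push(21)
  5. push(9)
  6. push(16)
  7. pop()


push(7) -> [7]
peek()->7
pop()->7, []
push(21) -> [21]
push(9) -> [21, 9]
push(16) -> [21, 9, 16]
pop()->16, [21, 9]

Final stack: [21, 9]


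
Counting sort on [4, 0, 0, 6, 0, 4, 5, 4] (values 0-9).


Input: [4, 0, 0, 6, 0, 4, 5, 4]
Counts: [3, 0, 0, 0, 3, 1, 1, 0, 0, 0]

Sorted: [0, 0, 0, 4, 4, 4, 5, 6]


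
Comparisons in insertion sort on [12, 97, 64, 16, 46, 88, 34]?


Algorithm: insertion sort
Input: [12, 97, 64, 16, 46, 88, 34]
Sorted: [12, 16, 34, 46, 64, 88, 97]

16


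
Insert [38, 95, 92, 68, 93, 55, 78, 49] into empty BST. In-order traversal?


Insert 38: root
Insert 95: R from 38
Insert 92: R from 38 -> L from 95
Insert 68: R from 38 -> L from 95 -> L from 92
Insert 93: R from 38 -> L from 95 -> R from 92
Insert 55: R from 38 -> L from 95 -> L from 92 -> L from 68
Insert 78: R from 38 -> L from 95 -> L from 92 -> R from 68
Insert 49: R from 38 -> L from 95 -> L from 92 -> L from 68 -> L from 55

In-order: [38, 49, 55, 68, 78, 92, 93, 95]


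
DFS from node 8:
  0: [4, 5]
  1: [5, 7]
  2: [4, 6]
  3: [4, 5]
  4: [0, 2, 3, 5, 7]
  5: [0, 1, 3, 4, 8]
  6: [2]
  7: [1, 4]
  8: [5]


Visit 8, push [5]
Visit 5, push [4, 3, 1, 0]
Visit 0, push [4]
Visit 4, push [7, 3, 2]
Visit 2, push [6]
Visit 6, push []
Visit 3, push []
Visit 7, push [1]
Visit 1, push []

DFS order: [8, 5, 0, 4, 2, 6, 3, 7, 1]


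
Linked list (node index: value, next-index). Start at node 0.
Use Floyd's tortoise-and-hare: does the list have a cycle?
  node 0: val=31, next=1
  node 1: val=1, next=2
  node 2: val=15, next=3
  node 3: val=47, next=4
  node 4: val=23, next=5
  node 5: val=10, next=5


Floyd's tortoise (slow, +1) and hare (fast, +2):
  init: slow=0, fast=0
  step 1: slow=1, fast=2
  step 2: slow=2, fast=4
  step 3: slow=3, fast=5
  step 4: slow=4, fast=5
  step 5: slow=5, fast=5
  slow == fast at node 5: cycle detected

Cycle: yes


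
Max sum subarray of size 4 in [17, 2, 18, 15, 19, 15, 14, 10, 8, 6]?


[0:4]: 52
[1:5]: 54
[2:6]: 67
[3:7]: 63
[4:8]: 58
[5:9]: 47
[6:10]: 38

Max: 67 at [2:6]


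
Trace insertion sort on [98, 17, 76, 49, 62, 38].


Initial: [98, 17, 76, 49, 62, 38]
Insert 17: [17, 98, 76, 49, 62, 38]
Insert 76: [17, 76, 98, 49, 62, 38]
Insert 49: [17, 49, 76, 98, 62, 38]
Insert 62: [17, 49, 62, 76, 98, 38]
Insert 38: [17, 38, 49, 62, 76, 98]

Sorted: [17, 38, 49, 62, 76, 98]


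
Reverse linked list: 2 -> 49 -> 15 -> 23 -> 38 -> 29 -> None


Step 1: curr=2, set curr.next=prev(None) | reversed so far: 2
Step 2: curr=49, set curr.next=prev(2) | reversed so far: 49 -> 2
Step 3: curr=15, set curr.next=prev(49) | reversed so far: 15 -> 49 -> 2
Step 4: curr=23, set curr.next=prev(15) | reversed so far: 23 -> 15 -> 49 -> 2
Step 5: curr=38, set curr.next=prev(23) | reversed so far: 38 -> 23 -> 15 -> 49 -> 2
Step 6: curr=29, set curr.next=prev(38) | reversed so far: 29 -> 38 -> 23 -> 15 -> 49 -> 2

29 -> 38 -> 23 -> 15 -> 49 -> 2 -> None


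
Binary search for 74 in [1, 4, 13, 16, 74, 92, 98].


Step 1: lo=0, hi=6, mid=3, val=16
Step 2: lo=4, hi=6, mid=5, val=92
Step 3: lo=4, hi=4, mid=4, val=74

Found at index 4


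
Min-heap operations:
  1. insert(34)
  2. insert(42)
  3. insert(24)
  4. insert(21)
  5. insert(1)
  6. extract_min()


insert(34) -> [34]
insert(42) -> [34, 42]
insert(24) -> [24, 42, 34]
insert(21) -> [21, 24, 34, 42]
insert(1) -> [1, 21, 34, 42, 24]
extract_min()->1, [21, 24, 34, 42]

Final heap: [21, 24, 34, 42]


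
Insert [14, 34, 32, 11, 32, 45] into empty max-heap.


Insert 14: [14]
Insert 34: [34, 14]
Insert 32: [34, 14, 32]
Insert 11: [34, 14, 32, 11]
Insert 32: [34, 32, 32, 11, 14]
Insert 45: [45, 32, 34, 11, 14, 32]

Final heap: [45, 32, 34, 11, 14, 32]


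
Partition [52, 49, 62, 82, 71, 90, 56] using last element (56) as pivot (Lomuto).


Pivot: 56
  52 <= 56: advance i (no swap)
  49 <= 56: advance i (no swap)
Place pivot at 2: [52, 49, 56, 82, 71, 90, 62]

Partitioned: [52, 49, 56, 82, 71, 90, 62]


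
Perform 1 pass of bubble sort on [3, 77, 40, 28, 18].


Initial: [3, 77, 40, 28, 18]
Pass 1: [3, 40, 28, 18, 77] (3 swaps)

After 1 pass: [3, 40, 28, 18, 77]


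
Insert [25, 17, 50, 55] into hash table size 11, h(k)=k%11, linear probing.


Insert 25: h=3 -> slot 3
Insert 17: h=6 -> slot 6
Insert 50: h=6, 1 probes -> slot 7
Insert 55: h=0 -> slot 0

Table: [55, None, None, 25, None, None, 17, 50, None, None, None]


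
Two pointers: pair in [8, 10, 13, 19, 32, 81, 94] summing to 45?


lo=0(8)+hi=6(94)=102
lo=0(8)+hi=5(81)=89
lo=0(8)+hi=4(32)=40
lo=1(10)+hi=4(32)=42
lo=2(13)+hi=4(32)=45

Yes: 13+32=45


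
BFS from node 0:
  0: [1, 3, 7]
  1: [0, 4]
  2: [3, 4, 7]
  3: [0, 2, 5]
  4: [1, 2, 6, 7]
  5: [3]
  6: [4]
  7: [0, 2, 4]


Visit 0, enqueue [1, 3, 7]
Visit 1, enqueue [4]
Visit 3, enqueue [2, 5]
Visit 7, enqueue []
Visit 4, enqueue [6]
Visit 2, enqueue []
Visit 5, enqueue []
Visit 6, enqueue []

BFS order: [0, 1, 3, 7, 4, 2, 5, 6]


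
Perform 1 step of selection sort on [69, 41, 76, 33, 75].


Initial: [69, 41, 76, 33, 75]
Step 1: min=33 at 3
  Swap: [33, 41, 76, 69, 75]

After 1 step: [33, 41, 76, 69, 75]


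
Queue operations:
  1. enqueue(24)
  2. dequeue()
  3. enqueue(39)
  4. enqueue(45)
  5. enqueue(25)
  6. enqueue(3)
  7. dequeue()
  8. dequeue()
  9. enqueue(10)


enqueue(24) -> [24]
dequeue()->24, []
enqueue(39) -> [39]
enqueue(45) -> [39, 45]
enqueue(25) -> [39, 45, 25]
enqueue(3) -> [39, 45, 25, 3]
dequeue()->39, [45, 25, 3]
dequeue()->45, [25, 3]
enqueue(10) -> [25, 3, 10]

Final queue: [25, 3, 10]


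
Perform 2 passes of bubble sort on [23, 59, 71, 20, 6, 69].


Initial: [23, 59, 71, 20, 6, 69]
Pass 1: [23, 59, 20, 6, 69, 71] (3 swaps)
Pass 2: [23, 20, 6, 59, 69, 71] (2 swaps)

After 2 passes: [23, 20, 6, 59, 69, 71]


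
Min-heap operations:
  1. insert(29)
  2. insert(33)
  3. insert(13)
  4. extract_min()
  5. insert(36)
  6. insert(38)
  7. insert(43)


insert(29) -> [29]
insert(33) -> [29, 33]
insert(13) -> [13, 33, 29]
extract_min()->13, [29, 33]
insert(36) -> [29, 33, 36]
insert(38) -> [29, 33, 36, 38]
insert(43) -> [29, 33, 36, 38, 43]

Final heap: [29, 33, 36, 38, 43]


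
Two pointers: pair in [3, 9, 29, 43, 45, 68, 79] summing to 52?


lo=0(3)+hi=6(79)=82
lo=0(3)+hi=5(68)=71
lo=0(3)+hi=4(45)=48
lo=1(9)+hi=4(45)=54
lo=1(9)+hi=3(43)=52

Yes: 9+43=52


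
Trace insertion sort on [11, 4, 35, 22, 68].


Initial: [11, 4, 35, 22, 68]
Insert 4: [4, 11, 35, 22, 68]
Insert 35: [4, 11, 35, 22, 68]
Insert 22: [4, 11, 22, 35, 68]
Insert 68: [4, 11, 22, 35, 68]

Sorted: [4, 11, 22, 35, 68]


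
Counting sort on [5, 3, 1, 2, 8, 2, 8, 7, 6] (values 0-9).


Input: [5, 3, 1, 2, 8, 2, 8, 7, 6]
Counts: [0, 1, 2, 1, 0, 1, 1, 1, 2, 0]

Sorted: [1, 2, 2, 3, 5, 6, 7, 8, 8]


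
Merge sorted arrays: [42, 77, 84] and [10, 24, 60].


Take 10 from B
Take 24 from B
Take 42 from A
Take 60 from B

Merged: [10, 24, 42, 60, 77, 84]


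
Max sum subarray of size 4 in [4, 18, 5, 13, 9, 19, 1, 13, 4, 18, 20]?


[0:4]: 40
[1:5]: 45
[2:6]: 46
[3:7]: 42
[4:8]: 42
[5:9]: 37
[6:10]: 36
[7:11]: 55

Max: 55 at [7:11]


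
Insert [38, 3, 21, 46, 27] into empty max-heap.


Insert 38: [38]
Insert 3: [38, 3]
Insert 21: [38, 3, 21]
Insert 46: [46, 38, 21, 3]
Insert 27: [46, 38, 21, 3, 27]

Final heap: [46, 38, 21, 3, 27]


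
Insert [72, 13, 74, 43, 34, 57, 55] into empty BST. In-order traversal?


Insert 72: root
Insert 13: L from 72
Insert 74: R from 72
Insert 43: L from 72 -> R from 13
Insert 34: L from 72 -> R from 13 -> L from 43
Insert 57: L from 72 -> R from 13 -> R from 43
Insert 55: L from 72 -> R from 13 -> R from 43 -> L from 57

In-order: [13, 34, 43, 55, 57, 72, 74]


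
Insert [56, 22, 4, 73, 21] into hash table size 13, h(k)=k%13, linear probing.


Insert 56: h=4 -> slot 4
Insert 22: h=9 -> slot 9
Insert 4: h=4, 1 probes -> slot 5
Insert 73: h=8 -> slot 8
Insert 21: h=8, 2 probes -> slot 10

Table: [None, None, None, None, 56, 4, None, None, 73, 22, 21, None, None]


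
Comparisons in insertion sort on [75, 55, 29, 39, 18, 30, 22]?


Algorithm: insertion sort
Input: [75, 55, 29, 39, 18, 30, 22]
Sorted: [18, 22, 29, 30, 39, 55, 75]

20


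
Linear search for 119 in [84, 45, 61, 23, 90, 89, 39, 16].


i=0: 84!=119
i=1: 45!=119
i=2: 61!=119
i=3: 23!=119
i=4: 90!=119
i=5: 89!=119
i=6: 39!=119
i=7: 16!=119

Not found, 8 comps


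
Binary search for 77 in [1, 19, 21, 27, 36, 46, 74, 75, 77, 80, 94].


Step 1: lo=0, hi=10, mid=5, val=46
Step 2: lo=6, hi=10, mid=8, val=77

Found at index 8


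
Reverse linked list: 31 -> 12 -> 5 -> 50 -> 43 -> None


Step 1: curr=31, set curr.next=prev(None) | reversed so far: 31
Step 2: curr=12, set curr.next=prev(31) | reversed so far: 12 -> 31
Step 3: curr=5, set curr.next=prev(12) | reversed so far: 5 -> 12 -> 31
Step 4: curr=50, set curr.next=prev(5) | reversed so far: 50 -> 5 -> 12 -> 31
Step 5: curr=43, set curr.next=prev(50) | reversed so far: 43 -> 50 -> 5 -> 12 -> 31

43 -> 50 -> 5 -> 12 -> 31 -> None


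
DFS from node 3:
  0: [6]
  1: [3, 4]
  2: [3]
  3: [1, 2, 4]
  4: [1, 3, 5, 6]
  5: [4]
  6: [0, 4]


Visit 3, push [4, 2, 1]
Visit 1, push [4]
Visit 4, push [6, 5]
Visit 5, push []
Visit 6, push [0]
Visit 0, push []
Visit 2, push []

DFS order: [3, 1, 4, 5, 6, 0, 2]


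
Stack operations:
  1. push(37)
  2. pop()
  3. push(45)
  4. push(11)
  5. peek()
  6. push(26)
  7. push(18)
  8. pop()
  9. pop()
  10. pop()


push(37) -> [37]
pop()->37, []
push(45) -> [45]
push(11) -> [45, 11]
peek()->11
push(26) -> [45, 11, 26]
push(18) -> [45, 11, 26, 18]
pop()->18, [45, 11, 26]
pop()->26, [45, 11]
pop()->11, [45]

Final stack: [45]


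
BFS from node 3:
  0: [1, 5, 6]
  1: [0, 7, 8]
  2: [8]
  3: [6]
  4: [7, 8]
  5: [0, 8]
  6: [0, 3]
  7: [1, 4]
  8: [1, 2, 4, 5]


Visit 3, enqueue [6]
Visit 6, enqueue [0]
Visit 0, enqueue [1, 5]
Visit 1, enqueue [7, 8]
Visit 5, enqueue []
Visit 7, enqueue [4]
Visit 8, enqueue [2]
Visit 4, enqueue []
Visit 2, enqueue []

BFS order: [3, 6, 0, 1, 5, 7, 8, 4, 2]


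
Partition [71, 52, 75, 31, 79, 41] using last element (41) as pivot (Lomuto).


Pivot: 41
  31 <= 41: swap -> [31, 52, 75, 71, 79, 41]
Place pivot at 1: [31, 41, 75, 71, 79, 52]

Partitioned: [31, 41, 75, 71, 79, 52]


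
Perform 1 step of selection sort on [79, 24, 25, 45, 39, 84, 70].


Initial: [79, 24, 25, 45, 39, 84, 70]
Step 1: min=24 at 1
  Swap: [24, 79, 25, 45, 39, 84, 70]

After 1 step: [24, 79, 25, 45, 39, 84, 70]


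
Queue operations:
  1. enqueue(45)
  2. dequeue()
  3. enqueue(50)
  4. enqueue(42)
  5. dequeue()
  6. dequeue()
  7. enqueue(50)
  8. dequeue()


enqueue(45) -> [45]
dequeue()->45, []
enqueue(50) -> [50]
enqueue(42) -> [50, 42]
dequeue()->50, [42]
dequeue()->42, []
enqueue(50) -> [50]
dequeue()->50, []

Final queue: []


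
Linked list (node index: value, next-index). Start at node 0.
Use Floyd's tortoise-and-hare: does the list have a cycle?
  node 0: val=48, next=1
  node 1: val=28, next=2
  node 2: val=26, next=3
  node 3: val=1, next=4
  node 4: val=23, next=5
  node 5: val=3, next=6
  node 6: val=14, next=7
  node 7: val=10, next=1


Floyd's tortoise (slow, +1) and hare (fast, +2):
  init: slow=0, fast=0
  step 1: slow=1, fast=2
  step 2: slow=2, fast=4
  step 3: slow=3, fast=6
  step 4: slow=4, fast=1
  step 5: slow=5, fast=3
  step 6: slow=6, fast=5
  step 7: slow=7, fast=7
  slow == fast at node 7: cycle detected

Cycle: yes


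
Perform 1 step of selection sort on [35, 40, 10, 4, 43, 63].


Initial: [35, 40, 10, 4, 43, 63]
Step 1: min=4 at 3
  Swap: [4, 40, 10, 35, 43, 63]

After 1 step: [4, 40, 10, 35, 43, 63]


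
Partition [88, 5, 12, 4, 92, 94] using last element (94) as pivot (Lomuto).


Pivot: 94
  88 <= 94: advance i (no swap)
  5 <= 94: advance i (no swap)
  12 <= 94: advance i (no swap)
  4 <= 94: advance i (no swap)
  92 <= 94: advance i (no swap)
Place pivot at 5: [88, 5, 12, 4, 92, 94]

Partitioned: [88, 5, 12, 4, 92, 94]


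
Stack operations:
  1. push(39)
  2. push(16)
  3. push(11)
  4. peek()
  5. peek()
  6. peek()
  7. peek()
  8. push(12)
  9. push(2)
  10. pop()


push(39) -> [39]
push(16) -> [39, 16]
push(11) -> [39, 16, 11]
peek()->11
peek()->11
peek()->11
peek()->11
push(12) -> [39, 16, 11, 12]
push(2) -> [39, 16, 11, 12, 2]
pop()->2, [39, 16, 11, 12]

Final stack: [39, 16, 11, 12]


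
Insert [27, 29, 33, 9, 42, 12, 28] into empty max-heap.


Insert 27: [27]
Insert 29: [29, 27]
Insert 33: [33, 27, 29]
Insert 9: [33, 27, 29, 9]
Insert 42: [42, 33, 29, 9, 27]
Insert 12: [42, 33, 29, 9, 27, 12]
Insert 28: [42, 33, 29, 9, 27, 12, 28]

Final heap: [42, 33, 29, 9, 27, 12, 28]


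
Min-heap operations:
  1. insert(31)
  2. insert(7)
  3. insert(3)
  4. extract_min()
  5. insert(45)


insert(31) -> [31]
insert(7) -> [7, 31]
insert(3) -> [3, 31, 7]
extract_min()->3, [7, 31]
insert(45) -> [7, 31, 45]

Final heap: [7, 31, 45]


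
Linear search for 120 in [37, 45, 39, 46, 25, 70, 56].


i=0: 37!=120
i=1: 45!=120
i=2: 39!=120
i=3: 46!=120
i=4: 25!=120
i=5: 70!=120
i=6: 56!=120

Not found, 7 comps


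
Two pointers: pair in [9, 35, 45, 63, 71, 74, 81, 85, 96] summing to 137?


lo=0(9)+hi=8(96)=105
lo=1(35)+hi=8(96)=131
lo=2(45)+hi=8(96)=141
lo=2(45)+hi=7(85)=130
lo=3(63)+hi=7(85)=148
lo=3(63)+hi=6(81)=144
lo=3(63)+hi=5(74)=137

Yes: 63+74=137


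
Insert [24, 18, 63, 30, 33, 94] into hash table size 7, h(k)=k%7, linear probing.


Insert 24: h=3 -> slot 3
Insert 18: h=4 -> slot 4
Insert 63: h=0 -> slot 0
Insert 30: h=2 -> slot 2
Insert 33: h=5 -> slot 5
Insert 94: h=3, 3 probes -> slot 6

Table: [63, None, 30, 24, 18, 33, 94]


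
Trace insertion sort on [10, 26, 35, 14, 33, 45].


Initial: [10, 26, 35, 14, 33, 45]
Insert 26: [10, 26, 35, 14, 33, 45]
Insert 35: [10, 26, 35, 14, 33, 45]
Insert 14: [10, 14, 26, 35, 33, 45]
Insert 33: [10, 14, 26, 33, 35, 45]
Insert 45: [10, 14, 26, 33, 35, 45]

Sorted: [10, 14, 26, 33, 35, 45]


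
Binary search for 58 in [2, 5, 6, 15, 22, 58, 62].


Step 1: lo=0, hi=6, mid=3, val=15
Step 2: lo=4, hi=6, mid=5, val=58

Found at index 5


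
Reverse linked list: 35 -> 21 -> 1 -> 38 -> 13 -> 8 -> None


Step 1: curr=35, set curr.next=prev(None) | reversed so far: 35
Step 2: curr=21, set curr.next=prev(35) | reversed so far: 21 -> 35
Step 3: curr=1, set curr.next=prev(21) | reversed so far: 1 -> 21 -> 35
Step 4: curr=38, set curr.next=prev(1) | reversed so far: 38 -> 1 -> 21 -> 35
Step 5: curr=13, set curr.next=prev(38) | reversed so far: 13 -> 38 -> 1 -> 21 -> 35
Step 6: curr=8, set curr.next=prev(13) | reversed so far: 8 -> 13 -> 38 -> 1 -> 21 -> 35

8 -> 13 -> 38 -> 1 -> 21 -> 35 -> None


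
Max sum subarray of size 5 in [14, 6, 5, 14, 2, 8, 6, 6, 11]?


[0:5]: 41
[1:6]: 35
[2:7]: 35
[3:8]: 36
[4:9]: 33

Max: 41 at [0:5]


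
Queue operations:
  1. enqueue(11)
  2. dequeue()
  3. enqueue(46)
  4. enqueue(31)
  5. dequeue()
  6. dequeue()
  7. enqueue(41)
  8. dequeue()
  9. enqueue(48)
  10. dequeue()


enqueue(11) -> [11]
dequeue()->11, []
enqueue(46) -> [46]
enqueue(31) -> [46, 31]
dequeue()->46, [31]
dequeue()->31, []
enqueue(41) -> [41]
dequeue()->41, []
enqueue(48) -> [48]
dequeue()->48, []

Final queue: []


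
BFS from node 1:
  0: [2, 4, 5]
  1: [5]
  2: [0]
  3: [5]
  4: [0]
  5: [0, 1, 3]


Visit 1, enqueue [5]
Visit 5, enqueue [0, 3]
Visit 0, enqueue [2, 4]
Visit 3, enqueue []
Visit 2, enqueue []
Visit 4, enqueue []

BFS order: [1, 5, 0, 3, 2, 4]


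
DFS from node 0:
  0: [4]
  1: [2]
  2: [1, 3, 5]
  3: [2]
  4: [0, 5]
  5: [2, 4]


Visit 0, push [4]
Visit 4, push [5]
Visit 5, push [2]
Visit 2, push [3, 1]
Visit 1, push []
Visit 3, push []

DFS order: [0, 4, 5, 2, 1, 3]


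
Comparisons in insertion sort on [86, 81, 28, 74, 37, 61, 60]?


Algorithm: insertion sort
Input: [86, 81, 28, 74, 37, 61, 60]
Sorted: [28, 37, 60, 61, 74, 81, 86]

19


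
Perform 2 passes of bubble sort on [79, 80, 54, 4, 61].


Initial: [79, 80, 54, 4, 61]
Pass 1: [79, 54, 4, 61, 80] (3 swaps)
Pass 2: [54, 4, 61, 79, 80] (3 swaps)

After 2 passes: [54, 4, 61, 79, 80]


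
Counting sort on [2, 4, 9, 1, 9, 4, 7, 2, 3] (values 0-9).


Input: [2, 4, 9, 1, 9, 4, 7, 2, 3]
Counts: [0, 1, 2, 1, 2, 0, 0, 1, 0, 2]

Sorted: [1, 2, 2, 3, 4, 4, 7, 9, 9]


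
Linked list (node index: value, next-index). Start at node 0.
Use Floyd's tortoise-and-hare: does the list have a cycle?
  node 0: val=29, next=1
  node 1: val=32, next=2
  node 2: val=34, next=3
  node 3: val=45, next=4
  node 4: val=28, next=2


Floyd's tortoise (slow, +1) and hare (fast, +2):
  init: slow=0, fast=0
  step 1: slow=1, fast=2
  step 2: slow=2, fast=4
  step 3: slow=3, fast=3
  slow == fast at node 3: cycle detected

Cycle: yes


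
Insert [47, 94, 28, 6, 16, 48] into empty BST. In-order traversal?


Insert 47: root
Insert 94: R from 47
Insert 28: L from 47
Insert 6: L from 47 -> L from 28
Insert 16: L from 47 -> L from 28 -> R from 6
Insert 48: R from 47 -> L from 94

In-order: [6, 16, 28, 47, 48, 94]


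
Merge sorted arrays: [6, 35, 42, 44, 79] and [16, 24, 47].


Take 6 from A
Take 16 from B
Take 24 from B
Take 35 from A
Take 42 from A
Take 44 from A
Take 47 from B

Merged: [6, 16, 24, 35, 42, 44, 47, 79]


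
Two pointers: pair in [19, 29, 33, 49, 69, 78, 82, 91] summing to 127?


lo=0(19)+hi=7(91)=110
lo=1(29)+hi=7(91)=120
lo=2(33)+hi=7(91)=124
lo=3(49)+hi=7(91)=140
lo=3(49)+hi=6(82)=131
lo=3(49)+hi=5(78)=127

Yes: 49+78=127


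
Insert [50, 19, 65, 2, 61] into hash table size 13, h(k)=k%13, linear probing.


Insert 50: h=11 -> slot 11
Insert 19: h=6 -> slot 6
Insert 65: h=0 -> slot 0
Insert 2: h=2 -> slot 2
Insert 61: h=9 -> slot 9

Table: [65, None, 2, None, None, None, 19, None, None, 61, None, 50, None]


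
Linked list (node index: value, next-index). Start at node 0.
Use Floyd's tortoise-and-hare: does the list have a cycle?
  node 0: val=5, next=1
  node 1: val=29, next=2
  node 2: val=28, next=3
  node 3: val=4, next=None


Floyd's tortoise (slow, +1) and hare (fast, +2):
  init: slow=0, fast=0
  step 1: slow=1, fast=2
  step 2: fast 2->3->None, no cycle

Cycle: no


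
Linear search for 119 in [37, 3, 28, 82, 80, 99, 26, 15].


i=0: 37!=119
i=1: 3!=119
i=2: 28!=119
i=3: 82!=119
i=4: 80!=119
i=5: 99!=119
i=6: 26!=119
i=7: 15!=119

Not found, 8 comps


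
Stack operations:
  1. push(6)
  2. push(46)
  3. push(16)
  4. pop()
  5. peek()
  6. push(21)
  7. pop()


push(6) -> [6]
push(46) -> [6, 46]
push(16) -> [6, 46, 16]
pop()->16, [6, 46]
peek()->46
push(21) -> [6, 46, 21]
pop()->21, [6, 46]

Final stack: [6, 46]


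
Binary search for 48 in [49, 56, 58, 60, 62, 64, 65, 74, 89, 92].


Step 1: lo=0, hi=9, mid=4, val=62
Step 2: lo=0, hi=3, mid=1, val=56
Step 3: lo=0, hi=0, mid=0, val=49

Not found


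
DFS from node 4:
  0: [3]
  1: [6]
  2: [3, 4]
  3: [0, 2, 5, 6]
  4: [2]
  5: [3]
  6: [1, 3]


Visit 4, push [2]
Visit 2, push [3]
Visit 3, push [6, 5, 0]
Visit 0, push []
Visit 5, push []
Visit 6, push [1]
Visit 1, push []

DFS order: [4, 2, 3, 0, 5, 6, 1]


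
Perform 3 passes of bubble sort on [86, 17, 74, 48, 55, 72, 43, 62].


Initial: [86, 17, 74, 48, 55, 72, 43, 62]
Pass 1: [17, 74, 48, 55, 72, 43, 62, 86] (7 swaps)
Pass 2: [17, 48, 55, 72, 43, 62, 74, 86] (5 swaps)
Pass 3: [17, 48, 55, 43, 62, 72, 74, 86] (2 swaps)

After 3 passes: [17, 48, 55, 43, 62, 72, 74, 86]


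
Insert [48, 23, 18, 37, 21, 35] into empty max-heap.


Insert 48: [48]
Insert 23: [48, 23]
Insert 18: [48, 23, 18]
Insert 37: [48, 37, 18, 23]
Insert 21: [48, 37, 18, 23, 21]
Insert 35: [48, 37, 35, 23, 21, 18]

Final heap: [48, 37, 35, 23, 21, 18]


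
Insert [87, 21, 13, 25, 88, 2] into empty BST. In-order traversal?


Insert 87: root
Insert 21: L from 87
Insert 13: L from 87 -> L from 21
Insert 25: L from 87 -> R from 21
Insert 88: R from 87
Insert 2: L from 87 -> L from 21 -> L from 13

In-order: [2, 13, 21, 25, 87, 88]


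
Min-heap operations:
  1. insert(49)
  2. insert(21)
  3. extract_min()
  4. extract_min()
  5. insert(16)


insert(49) -> [49]
insert(21) -> [21, 49]
extract_min()->21, [49]
extract_min()->49, []
insert(16) -> [16]

Final heap: [16]


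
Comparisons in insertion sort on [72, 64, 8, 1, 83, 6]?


Algorithm: insertion sort
Input: [72, 64, 8, 1, 83, 6]
Sorted: [1, 6, 8, 64, 72, 83]

12


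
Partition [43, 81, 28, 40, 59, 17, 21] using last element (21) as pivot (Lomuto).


Pivot: 21
  17 <= 21: swap -> [17, 81, 28, 40, 59, 43, 21]
Place pivot at 1: [17, 21, 28, 40, 59, 43, 81]

Partitioned: [17, 21, 28, 40, 59, 43, 81]


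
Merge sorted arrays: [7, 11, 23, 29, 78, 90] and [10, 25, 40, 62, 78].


Take 7 from A
Take 10 from B
Take 11 from A
Take 23 from A
Take 25 from B
Take 29 from A
Take 40 from B
Take 62 from B
Take 78 from A
Take 78 from B

Merged: [7, 10, 11, 23, 25, 29, 40, 62, 78, 78, 90]


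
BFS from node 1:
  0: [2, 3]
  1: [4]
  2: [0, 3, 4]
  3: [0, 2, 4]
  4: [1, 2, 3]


Visit 1, enqueue [4]
Visit 4, enqueue [2, 3]
Visit 2, enqueue [0]
Visit 3, enqueue []
Visit 0, enqueue []

BFS order: [1, 4, 2, 3, 0]


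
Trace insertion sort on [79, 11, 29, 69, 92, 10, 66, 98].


Initial: [79, 11, 29, 69, 92, 10, 66, 98]
Insert 11: [11, 79, 29, 69, 92, 10, 66, 98]
Insert 29: [11, 29, 79, 69, 92, 10, 66, 98]
Insert 69: [11, 29, 69, 79, 92, 10, 66, 98]
Insert 92: [11, 29, 69, 79, 92, 10, 66, 98]
Insert 10: [10, 11, 29, 69, 79, 92, 66, 98]
Insert 66: [10, 11, 29, 66, 69, 79, 92, 98]
Insert 98: [10, 11, 29, 66, 69, 79, 92, 98]

Sorted: [10, 11, 29, 66, 69, 79, 92, 98]


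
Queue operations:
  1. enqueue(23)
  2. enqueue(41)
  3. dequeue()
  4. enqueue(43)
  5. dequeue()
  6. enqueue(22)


enqueue(23) -> [23]
enqueue(41) -> [23, 41]
dequeue()->23, [41]
enqueue(43) -> [41, 43]
dequeue()->41, [43]
enqueue(22) -> [43, 22]

Final queue: [43, 22]


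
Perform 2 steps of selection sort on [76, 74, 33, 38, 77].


Initial: [76, 74, 33, 38, 77]
Step 1: min=33 at 2
  Swap: [33, 74, 76, 38, 77]
Step 2: min=38 at 3
  Swap: [33, 38, 76, 74, 77]

After 2 steps: [33, 38, 76, 74, 77]


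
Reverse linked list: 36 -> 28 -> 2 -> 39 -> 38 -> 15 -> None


Step 1: curr=36, set curr.next=prev(None) | reversed so far: 36
Step 2: curr=28, set curr.next=prev(36) | reversed so far: 28 -> 36
Step 3: curr=2, set curr.next=prev(28) | reversed so far: 2 -> 28 -> 36
Step 4: curr=39, set curr.next=prev(2) | reversed so far: 39 -> 2 -> 28 -> 36
Step 5: curr=38, set curr.next=prev(39) | reversed so far: 38 -> 39 -> 2 -> 28 -> 36
Step 6: curr=15, set curr.next=prev(38) | reversed so far: 15 -> 38 -> 39 -> 2 -> 28 -> 36

15 -> 38 -> 39 -> 2 -> 28 -> 36 -> None


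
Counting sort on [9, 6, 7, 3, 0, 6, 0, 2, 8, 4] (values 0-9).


Input: [9, 6, 7, 3, 0, 6, 0, 2, 8, 4]
Counts: [2, 0, 1, 1, 1, 0, 2, 1, 1, 1]

Sorted: [0, 0, 2, 3, 4, 6, 6, 7, 8, 9]


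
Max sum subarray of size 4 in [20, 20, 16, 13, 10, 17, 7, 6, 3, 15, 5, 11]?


[0:4]: 69
[1:5]: 59
[2:6]: 56
[3:7]: 47
[4:8]: 40
[5:9]: 33
[6:10]: 31
[7:11]: 29
[8:12]: 34

Max: 69 at [0:4]


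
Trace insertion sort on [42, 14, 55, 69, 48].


Initial: [42, 14, 55, 69, 48]
Insert 14: [14, 42, 55, 69, 48]
Insert 55: [14, 42, 55, 69, 48]
Insert 69: [14, 42, 55, 69, 48]
Insert 48: [14, 42, 48, 55, 69]

Sorted: [14, 42, 48, 55, 69]


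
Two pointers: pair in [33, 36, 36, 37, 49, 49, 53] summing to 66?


lo=0(33)+hi=6(53)=86
lo=0(33)+hi=5(49)=82
lo=0(33)+hi=4(49)=82
lo=0(33)+hi=3(37)=70
lo=0(33)+hi=2(36)=69
lo=0(33)+hi=1(36)=69

No pair found


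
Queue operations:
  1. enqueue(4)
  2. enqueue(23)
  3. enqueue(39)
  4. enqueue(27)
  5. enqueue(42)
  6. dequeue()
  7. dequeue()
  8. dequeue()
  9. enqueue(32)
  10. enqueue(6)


enqueue(4) -> [4]
enqueue(23) -> [4, 23]
enqueue(39) -> [4, 23, 39]
enqueue(27) -> [4, 23, 39, 27]
enqueue(42) -> [4, 23, 39, 27, 42]
dequeue()->4, [23, 39, 27, 42]
dequeue()->23, [39, 27, 42]
dequeue()->39, [27, 42]
enqueue(32) -> [27, 42, 32]
enqueue(6) -> [27, 42, 32, 6]

Final queue: [27, 42, 32, 6]


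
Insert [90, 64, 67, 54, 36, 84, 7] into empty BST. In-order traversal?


Insert 90: root
Insert 64: L from 90
Insert 67: L from 90 -> R from 64
Insert 54: L from 90 -> L from 64
Insert 36: L from 90 -> L from 64 -> L from 54
Insert 84: L from 90 -> R from 64 -> R from 67
Insert 7: L from 90 -> L from 64 -> L from 54 -> L from 36

In-order: [7, 36, 54, 64, 67, 84, 90]


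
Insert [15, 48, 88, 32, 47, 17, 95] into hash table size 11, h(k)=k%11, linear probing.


Insert 15: h=4 -> slot 4
Insert 48: h=4, 1 probes -> slot 5
Insert 88: h=0 -> slot 0
Insert 32: h=10 -> slot 10
Insert 47: h=3 -> slot 3
Insert 17: h=6 -> slot 6
Insert 95: h=7 -> slot 7

Table: [88, None, None, 47, 15, 48, 17, 95, None, None, 32]


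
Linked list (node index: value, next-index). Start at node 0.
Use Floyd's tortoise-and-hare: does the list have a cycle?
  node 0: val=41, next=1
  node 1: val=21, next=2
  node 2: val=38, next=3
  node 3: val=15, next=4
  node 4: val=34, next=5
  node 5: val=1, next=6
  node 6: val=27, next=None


Floyd's tortoise (slow, +1) and hare (fast, +2):
  init: slow=0, fast=0
  step 1: slow=1, fast=2
  step 2: slow=2, fast=4
  step 3: slow=3, fast=6
  step 4: fast -> None, no cycle

Cycle: no


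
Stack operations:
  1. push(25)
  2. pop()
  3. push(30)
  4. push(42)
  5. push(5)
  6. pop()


push(25) -> [25]
pop()->25, []
push(30) -> [30]
push(42) -> [30, 42]
push(5) -> [30, 42, 5]
pop()->5, [30, 42]

Final stack: [30, 42]


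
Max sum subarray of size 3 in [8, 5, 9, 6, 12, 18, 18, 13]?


[0:3]: 22
[1:4]: 20
[2:5]: 27
[3:6]: 36
[4:7]: 48
[5:8]: 49

Max: 49 at [5:8]


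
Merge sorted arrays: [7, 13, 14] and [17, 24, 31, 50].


Take 7 from A
Take 13 from A
Take 14 from A

Merged: [7, 13, 14, 17, 24, 31, 50]


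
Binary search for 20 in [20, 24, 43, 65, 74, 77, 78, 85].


Step 1: lo=0, hi=7, mid=3, val=65
Step 2: lo=0, hi=2, mid=1, val=24
Step 3: lo=0, hi=0, mid=0, val=20

Found at index 0


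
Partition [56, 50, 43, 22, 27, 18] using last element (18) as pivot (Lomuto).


Pivot: 18
Place pivot at 0: [18, 50, 43, 22, 27, 56]

Partitioned: [18, 50, 43, 22, 27, 56]


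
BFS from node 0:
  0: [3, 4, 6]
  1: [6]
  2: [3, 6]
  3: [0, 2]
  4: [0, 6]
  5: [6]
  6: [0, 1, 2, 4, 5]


Visit 0, enqueue [3, 4, 6]
Visit 3, enqueue [2]
Visit 4, enqueue []
Visit 6, enqueue [1, 5]
Visit 2, enqueue []
Visit 1, enqueue []
Visit 5, enqueue []

BFS order: [0, 3, 4, 6, 2, 1, 5]


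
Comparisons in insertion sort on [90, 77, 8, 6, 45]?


Algorithm: insertion sort
Input: [90, 77, 8, 6, 45]
Sorted: [6, 8, 45, 77, 90]

9


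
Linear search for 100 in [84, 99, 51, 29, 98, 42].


i=0: 84!=100
i=1: 99!=100
i=2: 51!=100
i=3: 29!=100
i=4: 98!=100
i=5: 42!=100

Not found, 6 comps


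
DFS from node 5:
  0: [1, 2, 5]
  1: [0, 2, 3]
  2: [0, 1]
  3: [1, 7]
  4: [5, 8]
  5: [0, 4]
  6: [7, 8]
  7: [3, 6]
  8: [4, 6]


Visit 5, push [4, 0]
Visit 0, push [2, 1]
Visit 1, push [3, 2]
Visit 2, push []
Visit 3, push [7]
Visit 7, push [6]
Visit 6, push [8]
Visit 8, push [4]
Visit 4, push []

DFS order: [5, 0, 1, 2, 3, 7, 6, 8, 4]


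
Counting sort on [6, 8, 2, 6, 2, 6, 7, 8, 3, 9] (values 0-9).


Input: [6, 8, 2, 6, 2, 6, 7, 8, 3, 9]
Counts: [0, 0, 2, 1, 0, 0, 3, 1, 2, 1]

Sorted: [2, 2, 3, 6, 6, 6, 7, 8, 8, 9]


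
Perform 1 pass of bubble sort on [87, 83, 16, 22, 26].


Initial: [87, 83, 16, 22, 26]
Pass 1: [83, 16, 22, 26, 87] (4 swaps)

After 1 pass: [83, 16, 22, 26, 87]


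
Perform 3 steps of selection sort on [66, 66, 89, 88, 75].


Initial: [66, 66, 89, 88, 75]
Step 1: min=66 at 0
  Swap: [66, 66, 89, 88, 75]
Step 2: min=66 at 1
  Swap: [66, 66, 89, 88, 75]
Step 3: min=75 at 4
  Swap: [66, 66, 75, 88, 89]

After 3 steps: [66, 66, 75, 88, 89]


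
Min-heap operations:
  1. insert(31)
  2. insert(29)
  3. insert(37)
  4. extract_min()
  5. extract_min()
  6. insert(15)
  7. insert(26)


insert(31) -> [31]
insert(29) -> [29, 31]
insert(37) -> [29, 31, 37]
extract_min()->29, [31, 37]
extract_min()->31, [37]
insert(15) -> [15, 37]
insert(26) -> [15, 37, 26]

Final heap: [15, 37, 26]


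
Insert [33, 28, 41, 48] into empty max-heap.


Insert 33: [33]
Insert 28: [33, 28]
Insert 41: [41, 28, 33]
Insert 48: [48, 41, 33, 28]

Final heap: [48, 41, 33, 28]


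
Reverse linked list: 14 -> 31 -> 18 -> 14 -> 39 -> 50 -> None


Step 1: curr=14, set curr.next=prev(None) | reversed so far: 14
Step 2: curr=31, set curr.next=prev(14) | reversed so far: 31 -> 14
Step 3: curr=18, set curr.next=prev(31) | reversed so far: 18 -> 31 -> 14
Step 4: curr=14, set curr.next=prev(18) | reversed so far: 14 -> 18 -> 31 -> 14
Step 5: curr=39, set curr.next=prev(14) | reversed so far: 39 -> 14 -> 18 -> 31 -> 14
Step 6: curr=50, set curr.next=prev(39) | reversed so far: 50 -> 39 -> 14 -> 18 -> 31 -> 14

50 -> 39 -> 14 -> 18 -> 31 -> 14 -> None


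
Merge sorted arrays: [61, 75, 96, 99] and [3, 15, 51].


Take 3 from B
Take 15 from B
Take 51 from B

Merged: [3, 15, 51, 61, 75, 96, 99]


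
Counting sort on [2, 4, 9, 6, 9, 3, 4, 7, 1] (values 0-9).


Input: [2, 4, 9, 6, 9, 3, 4, 7, 1]
Counts: [0, 1, 1, 1, 2, 0, 1, 1, 0, 2]

Sorted: [1, 2, 3, 4, 4, 6, 7, 9, 9]


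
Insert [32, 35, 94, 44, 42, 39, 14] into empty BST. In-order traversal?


Insert 32: root
Insert 35: R from 32
Insert 94: R from 32 -> R from 35
Insert 44: R from 32 -> R from 35 -> L from 94
Insert 42: R from 32 -> R from 35 -> L from 94 -> L from 44
Insert 39: R from 32 -> R from 35 -> L from 94 -> L from 44 -> L from 42
Insert 14: L from 32

In-order: [14, 32, 35, 39, 42, 44, 94]


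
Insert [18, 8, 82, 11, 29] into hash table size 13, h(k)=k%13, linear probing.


Insert 18: h=5 -> slot 5
Insert 8: h=8 -> slot 8
Insert 82: h=4 -> slot 4
Insert 11: h=11 -> slot 11
Insert 29: h=3 -> slot 3

Table: [None, None, None, 29, 82, 18, None, None, 8, None, None, 11, None]


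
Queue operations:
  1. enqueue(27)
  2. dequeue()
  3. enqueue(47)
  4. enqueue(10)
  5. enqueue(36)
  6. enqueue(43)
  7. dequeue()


enqueue(27) -> [27]
dequeue()->27, []
enqueue(47) -> [47]
enqueue(10) -> [47, 10]
enqueue(36) -> [47, 10, 36]
enqueue(43) -> [47, 10, 36, 43]
dequeue()->47, [10, 36, 43]

Final queue: [10, 36, 43]


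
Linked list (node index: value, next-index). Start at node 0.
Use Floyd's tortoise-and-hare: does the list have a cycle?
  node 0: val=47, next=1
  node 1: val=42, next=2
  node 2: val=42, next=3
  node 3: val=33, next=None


Floyd's tortoise (slow, +1) and hare (fast, +2):
  init: slow=0, fast=0
  step 1: slow=1, fast=2
  step 2: fast 2->3->None, no cycle

Cycle: no


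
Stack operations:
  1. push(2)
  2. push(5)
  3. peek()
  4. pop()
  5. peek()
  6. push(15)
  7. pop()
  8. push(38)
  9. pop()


push(2) -> [2]
push(5) -> [2, 5]
peek()->5
pop()->5, [2]
peek()->2
push(15) -> [2, 15]
pop()->15, [2]
push(38) -> [2, 38]
pop()->38, [2]

Final stack: [2]


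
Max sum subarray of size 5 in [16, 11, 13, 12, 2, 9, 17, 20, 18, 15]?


[0:5]: 54
[1:6]: 47
[2:7]: 53
[3:8]: 60
[4:9]: 66
[5:10]: 79

Max: 79 at [5:10]


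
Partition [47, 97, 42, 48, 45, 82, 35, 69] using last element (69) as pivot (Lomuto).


Pivot: 69
  47 <= 69: advance i (no swap)
  42 <= 69: swap -> [47, 42, 97, 48, 45, 82, 35, 69]
  48 <= 69: swap -> [47, 42, 48, 97, 45, 82, 35, 69]
  45 <= 69: swap -> [47, 42, 48, 45, 97, 82, 35, 69]
  35 <= 69: swap -> [47, 42, 48, 45, 35, 82, 97, 69]
Place pivot at 5: [47, 42, 48, 45, 35, 69, 97, 82]

Partitioned: [47, 42, 48, 45, 35, 69, 97, 82]


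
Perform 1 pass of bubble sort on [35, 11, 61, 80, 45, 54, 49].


Initial: [35, 11, 61, 80, 45, 54, 49]
Pass 1: [11, 35, 61, 45, 54, 49, 80] (4 swaps)

After 1 pass: [11, 35, 61, 45, 54, 49, 80]


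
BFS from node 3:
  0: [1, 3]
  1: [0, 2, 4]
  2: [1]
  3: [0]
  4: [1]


Visit 3, enqueue [0]
Visit 0, enqueue [1]
Visit 1, enqueue [2, 4]
Visit 2, enqueue []
Visit 4, enqueue []

BFS order: [3, 0, 1, 2, 4]


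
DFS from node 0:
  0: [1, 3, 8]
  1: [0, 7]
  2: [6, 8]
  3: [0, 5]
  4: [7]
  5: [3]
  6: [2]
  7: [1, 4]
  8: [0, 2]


Visit 0, push [8, 3, 1]
Visit 1, push [7]
Visit 7, push [4]
Visit 4, push []
Visit 3, push [5]
Visit 5, push []
Visit 8, push [2]
Visit 2, push [6]
Visit 6, push []

DFS order: [0, 1, 7, 4, 3, 5, 8, 2, 6]


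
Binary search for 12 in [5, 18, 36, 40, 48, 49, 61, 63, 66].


Step 1: lo=0, hi=8, mid=4, val=48
Step 2: lo=0, hi=3, mid=1, val=18
Step 3: lo=0, hi=0, mid=0, val=5

Not found


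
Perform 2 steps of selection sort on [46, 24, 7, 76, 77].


Initial: [46, 24, 7, 76, 77]
Step 1: min=7 at 2
  Swap: [7, 24, 46, 76, 77]
Step 2: min=24 at 1
  Swap: [7, 24, 46, 76, 77]

After 2 steps: [7, 24, 46, 76, 77]


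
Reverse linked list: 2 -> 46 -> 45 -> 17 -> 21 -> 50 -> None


Step 1: curr=2, set curr.next=prev(None) | reversed so far: 2
Step 2: curr=46, set curr.next=prev(2) | reversed so far: 46 -> 2
Step 3: curr=45, set curr.next=prev(46) | reversed so far: 45 -> 46 -> 2
Step 4: curr=17, set curr.next=prev(45) | reversed so far: 17 -> 45 -> 46 -> 2
Step 5: curr=21, set curr.next=prev(17) | reversed so far: 21 -> 17 -> 45 -> 46 -> 2
Step 6: curr=50, set curr.next=prev(21) | reversed so far: 50 -> 21 -> 17 -> 45 -> 46 -> 2

50 -> 21 -> 17 -> 45 -> 46 -> 2 -> None


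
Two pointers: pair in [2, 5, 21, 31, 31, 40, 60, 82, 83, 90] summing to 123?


lo=0(2)+hi=9(90)=92
lo=1(5)+hi=9(90)=95
lo=2(21)+hi=9(90)=111
lo=3(31)+hi=9(90)=121
lo=4(31)+hi=9(90)=121
lo=5(40)+hi=9(90)=130
lo=5(40)+hi=8(83)=123

Yes: 40+83=123


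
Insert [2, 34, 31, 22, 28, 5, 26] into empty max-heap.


Insert 2: [2]
Insert 34: [34, 2]
Insert 31: [34, 2, 31]
Insert 22: [34, 22, 31, 2]
Insert 28: [34, 28, 31, 2, 22]
Insert 5: [34, 28, 31, 2, 22, 5]
Insert 26: [34, 28, 31, 2, 22, 5, 26]

Final heap: [34, 28, 31, 2, 22, 5, 26]


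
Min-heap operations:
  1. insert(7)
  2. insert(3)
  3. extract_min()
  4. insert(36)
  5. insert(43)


insert(7) -> [7]
insert(3) -> [3, 7]
extract_min()->3, [7]
insert(36) -> [7, 36]
insert(43) -> [7, 36, 43]

Final heap: [7, 36, 43]


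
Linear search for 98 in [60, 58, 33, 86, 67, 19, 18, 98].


i=0: 60!=98
i=1: 58!=98
i=2: 33!=98
i=3: 86!=98
i=4: 67!=98
i=5: 19!=98
i=6: 18!=98
i=7: 98==98 found!

Found at 7, 8 comps


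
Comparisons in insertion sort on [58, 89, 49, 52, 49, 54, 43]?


Algorithm: insertion sort
Input: [58, 89, 49, 52, 49, 54, 43]
Sorted: [43, 49, 49, 52, 54, 58, 89]

19


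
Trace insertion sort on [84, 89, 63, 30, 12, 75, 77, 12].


Initial: [84, 89, 63, 30, 12, 75, 77, 12]
Insert 89: [84, 89, 63, 30, 12, 75, 77, 12]
Insert 63: [63, 84, 89, 30, 12, 75, 77, 12]
Insert 30: [30, 63, 84, 89, 12, 75, 77, 12]
Insert 12: [12, 30, 63, 84, 89, 75, 77, 12]
Insert 75: [12, 30, 63, 75, 84, 89, 77, 12]
Insert 77: [12, 30, 63, 75, 77, 84, 89, 12]
Insert 12: [12, 12, 30, 63, 75, 77, 84, 89]

Sorted: [12, 12, 30, 63, 75, 77, 84, 89]


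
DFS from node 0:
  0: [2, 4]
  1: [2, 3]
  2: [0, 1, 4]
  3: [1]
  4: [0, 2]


Visit 0, push [4, 2]
Visit 2, push [4, 1]
Visit 1, push [3]
Visit 3, push []
Visit 4, push []

DFS order: [0, 2, 1, 3, 4]


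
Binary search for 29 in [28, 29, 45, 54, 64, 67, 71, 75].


Step 1: lo=0, hi=7, mid=3, val=54
Step 2: lo=0, hi=2, mid=1, val=29

Found at index 1


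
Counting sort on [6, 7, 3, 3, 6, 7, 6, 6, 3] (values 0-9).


Input: [6, 7, 3, 3, 6, 7, 6, 6, 3]
Counts: [0, 0, 0, 3, 0, 0, 4, 2, 0, 0]

Sorted: [3, 3, 3, 6, 6, 6, 6, 7, 7]


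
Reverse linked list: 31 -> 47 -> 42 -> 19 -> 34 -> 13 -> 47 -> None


Step 1: curr=31, set curr.next=prev(None) | reversed so far: 31
Step 2: curr=47, set curr.next=prev(31) | reversed so far: 47 -> 31
Step 3: curr=42, set curr.next=prev(47) | reversed so far: 42 -> 47 -> 31
Step 4: curr=19, set curr.next=prev(42) | reversed so far: 19 -> 42 -> 47 -> 31
Step 5: curr=34, set curr.next=prev(19) | reversed so far: 34 -> 19 -> 42 -> 47 -> 31
Step 6: curr=13, set curr.next=prev(34) | reversed so far: 13 -> 34 -> 19 -> 42 -> 47 -> 31
Step 7: curr=47, set curr.next=prev(13) | reversed so far: 47 -> 13 -> 34 -> 19 -> 42 -> 47 -> 31

47 -> 13 -> 34 -> 19 -> 42 -> 47 -> 31 -> None


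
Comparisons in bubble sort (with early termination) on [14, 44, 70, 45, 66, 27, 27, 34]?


Algorithm: bubble sort (with early termination)
Input: [14, 44, 70, 45, 66, 27, 27, 34]
Sorted: [14, 27, 27, 34, 44, 45, 66, 70]

25


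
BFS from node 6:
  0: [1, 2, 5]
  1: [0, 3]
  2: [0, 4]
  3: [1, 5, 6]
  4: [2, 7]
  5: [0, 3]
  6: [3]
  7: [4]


Visit 6, enqueue [3]
Visit 3, enqueue [1, 5]
Visit 1, enqueue [0]
Visit 5, enqueue []
Visit 0, enqueue [2]
Visit 2, enqueue [4]
Visit 4, enqueue [7]
Visit 7, enqueue []

BFS order: [6, 3, 1, 5, 0, 2, 4, 7]


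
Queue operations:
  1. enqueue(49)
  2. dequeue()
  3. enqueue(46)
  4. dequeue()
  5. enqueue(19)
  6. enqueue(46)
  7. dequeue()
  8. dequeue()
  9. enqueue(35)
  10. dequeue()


enqueue(49) -> [49]
dequeue()->49, []
enqueue(46) -> [46]
dequeue()->46, []
enqueue(19) -> [19]
enqueue(46) -> [19, 46]
dequeue()->19, [46]
dequeue()->46, []
enqueue(35) -> [35]
dequeue()->35, []

Final queue: []


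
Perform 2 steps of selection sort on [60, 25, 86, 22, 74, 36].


Initial: [60, 25, 86, 22, 74, 36]
Step 1: min=22 at 3
  Swap: [22, 25, 86, 60, 74, 36]
Step 2: min=25 at 1
  Swap: [22, 25, 86, 60, 74, 36]

After 2 steps: [22, 25, 86, 60, 74, 36]


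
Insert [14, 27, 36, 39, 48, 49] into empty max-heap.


Insert 14: [14]
Insert 27: [27, 14]
Insert 36: [36, 14, 27]
Insert 39: [39, 36, 27, 14]
Insert 48: [48, 39, 27, 14, 36]
Insert 49: [49, 39, 48, 14, 36, 27]

Final heap: [49, 39, 48, 14, 36, 27]


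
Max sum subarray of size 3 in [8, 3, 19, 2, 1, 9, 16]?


[0:3]: 30
[1:4]: 24
[2:5]: 22
[3:6]: 12
[4:7]: 26

Max: 30 at [0:3]


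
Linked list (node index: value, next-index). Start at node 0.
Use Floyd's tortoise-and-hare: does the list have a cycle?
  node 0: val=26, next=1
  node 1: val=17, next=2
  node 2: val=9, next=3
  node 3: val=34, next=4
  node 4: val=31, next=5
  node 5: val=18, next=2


Floyd's tortoise (slow, +1) and hare (fast, +2):
  init: slow=0, fast=0
  step 1: slow=1, fast=2
  step 2: slow=2, fast=4
  step 3: slow=3, fast=2
  step 4: slow=4, fast=4
  slow == fast at node 4: cycle detected

Cycle: yes


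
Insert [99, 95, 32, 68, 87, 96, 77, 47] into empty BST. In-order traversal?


Insert 99: root
Insert 95: L from 99
Insert 32: L from 99 -> L from 95
Insert 68: L from 99 -> L from 95 -> R from 32
Insert 87: L from 99 -> L from 95 -> R from 32 -> R from 68
Insert 96: L from 99 -> R from 95
Insert 77: L from 99 -> L from 95 -> R from 32 -> R from 68 -> L from 87
Insert 47: L from 99 -> L from 95 -> R from 32 -> L from 68

In-order: [32, 47, 68, 77, 87, 95, 96, 99]


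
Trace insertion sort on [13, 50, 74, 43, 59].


Initial: [13, 50, 74, 43, 59]
Insert 50: [13, 50, 74, 43, 59]
Insert 74: [13, 50, 74, 43, 59]
Insert 43: [13, 43, 50, 74, 59]
Insert 59: [13, 43, 50, 59, 74]

Sorted: [13, 43, 50, 59, 74]


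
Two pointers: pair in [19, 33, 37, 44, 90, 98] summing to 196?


lo=0(19)+hi=5(98)=117
lo=1(33)+hi=5(98)=131
lo=2(37)+hi=5(98)=135
lo=3(44)+hi=5(98)=142
lo=4(90)+hi=5(98)=188

No pair found


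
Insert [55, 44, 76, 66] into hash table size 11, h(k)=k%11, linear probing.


Insert 55: h=0 -> slot 0
Insert 44: h=0, 1 probes -> slot 1
Insert 76: h=10 -> slot 10
Insert 66: h=0, 2 probes -> slot 2

Table: [55, 44, 66, None, None, None, None, None, None, None, 76]
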